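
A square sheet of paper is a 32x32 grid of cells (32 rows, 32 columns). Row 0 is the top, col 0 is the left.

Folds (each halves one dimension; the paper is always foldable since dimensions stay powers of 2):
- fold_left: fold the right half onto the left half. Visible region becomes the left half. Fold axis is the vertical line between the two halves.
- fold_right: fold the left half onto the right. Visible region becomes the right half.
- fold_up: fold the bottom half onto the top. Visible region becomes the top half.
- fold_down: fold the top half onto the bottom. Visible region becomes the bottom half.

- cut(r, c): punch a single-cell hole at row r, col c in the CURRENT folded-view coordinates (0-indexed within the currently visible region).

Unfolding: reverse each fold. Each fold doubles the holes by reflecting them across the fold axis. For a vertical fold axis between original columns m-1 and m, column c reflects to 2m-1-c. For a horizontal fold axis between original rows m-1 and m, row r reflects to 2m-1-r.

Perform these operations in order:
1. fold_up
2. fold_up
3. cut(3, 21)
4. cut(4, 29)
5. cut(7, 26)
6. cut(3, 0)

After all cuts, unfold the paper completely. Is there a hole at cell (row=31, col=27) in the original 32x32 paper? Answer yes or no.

Answer: no

Derivation:
Op 1 fold_up: fold axis h@16; visible region now rows[0,16) x cols[0,32) = 16x32
Op 2 fold_up: fold axis h@8; visible region now rows[0,8) x cols[0,32) = 8x32
Op 3 cut(3, 21): punch at orig (3,21); cuts so far [(3, 21)]; region rows[0,8) x cols[0,32) = 8x32
Op 4 cut(4, 29): punch at orig (4,29); cuts so far [(3, 21), (4, 29)]; region rows[0,8) x cols[0,32) = 8x32
Op 5 cut(7, 26): punch at orig (7,26); cuts so far [(3, 21), (4, 29), (7, 26)]; region rows[0,8) x cols[0,32) = 8x32
Op 6 cut(3, 0): punch at orig (3,0); cuts so far [(3, 0), (3, 21), (4, 29), (7, 26)]; region rows[0,8) x cols[0,32) = 8x32
Unfold 1 (reflect across h@8): 8 holes -> [(3, 0), (3, 21), (4, 29), (7, 26), (8, 26), (11, 29), (12, 0), (12, 21)]
Unfold 2 (reflect across h@16): 16 holes -> [(3, 0), (3, 21), (4, 29), (7, 26), (8, 26), (11, 29), (12, 0), (12, 21), (19, 0), (19, 21), (20, 29), (23, 26), (24, 26), (27, 29), (28, 0), (28, 21)]
Holes: [(3, 0), (3, 21), (4, 29), (7, 26), (8, 26), (11, 29), (12, 0), (12, 21), (19, 0), (19, 21), (20, 29), (23, 26), (24, 26), (27, 29), (28, 0), (28, 21)]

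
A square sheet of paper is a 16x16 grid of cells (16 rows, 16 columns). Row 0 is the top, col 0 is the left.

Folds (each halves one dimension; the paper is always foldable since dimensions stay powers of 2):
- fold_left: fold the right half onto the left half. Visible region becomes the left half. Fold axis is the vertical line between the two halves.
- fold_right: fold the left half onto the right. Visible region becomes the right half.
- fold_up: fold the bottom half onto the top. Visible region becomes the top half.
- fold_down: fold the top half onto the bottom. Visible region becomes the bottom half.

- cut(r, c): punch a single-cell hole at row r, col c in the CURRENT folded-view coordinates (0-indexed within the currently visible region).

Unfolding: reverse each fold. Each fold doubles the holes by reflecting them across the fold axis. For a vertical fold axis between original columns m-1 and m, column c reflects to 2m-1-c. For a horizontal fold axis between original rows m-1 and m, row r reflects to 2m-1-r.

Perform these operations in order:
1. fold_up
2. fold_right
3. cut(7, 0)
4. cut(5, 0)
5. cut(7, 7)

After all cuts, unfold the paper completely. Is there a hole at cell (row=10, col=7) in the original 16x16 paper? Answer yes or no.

Op 1 fold_up: fold axis h@8; visible region now rows[0,8) x cols[0,16) = 8x16
Op 2 fold_right: fold axis v@8; visible region now rows[0,8) x cols[8,16) = 8x8
Op 3 cut(7, 0): punch at orig (7,8); cuts so far [(7, 8)]; region rows[0,8) x cols[8,16) = 8x8
Op 4 cut(5, 0): punch at orig (5,8); cuts so far [(5, 8), (7, 8)]; region rows[0,8) x cols[8,16) = 8x8
Op 5 cut(7, 7): punch at orig (7,15); cuts so far [(5, 8), (7, 8), (7, 15)]; region rows[0,8) x cols[8,16) = 8x8
Unfold 1 (reflect across v@8): 6 holes -> [(5, 7), (5, 8), (7, 0), (7, 7), (7, 8), (7, 15)]
Unfold 2 (reflect across h@8): 12 holes -> [(5, 7), (5, 8), (7, 0), (7, 7), (7, 8), (7, 15), (8, 0), (8, 7), (8, 8), (8, 15), (10, 7), (10, 8)]
Holes: [(5, 7), (5, 8), (7, 0), (7, 7), (7, 8), (7, 15), (8, 0), (8, 7), (8, 8), (8, 15), (10, 7), (10, 8)]

Answer: yes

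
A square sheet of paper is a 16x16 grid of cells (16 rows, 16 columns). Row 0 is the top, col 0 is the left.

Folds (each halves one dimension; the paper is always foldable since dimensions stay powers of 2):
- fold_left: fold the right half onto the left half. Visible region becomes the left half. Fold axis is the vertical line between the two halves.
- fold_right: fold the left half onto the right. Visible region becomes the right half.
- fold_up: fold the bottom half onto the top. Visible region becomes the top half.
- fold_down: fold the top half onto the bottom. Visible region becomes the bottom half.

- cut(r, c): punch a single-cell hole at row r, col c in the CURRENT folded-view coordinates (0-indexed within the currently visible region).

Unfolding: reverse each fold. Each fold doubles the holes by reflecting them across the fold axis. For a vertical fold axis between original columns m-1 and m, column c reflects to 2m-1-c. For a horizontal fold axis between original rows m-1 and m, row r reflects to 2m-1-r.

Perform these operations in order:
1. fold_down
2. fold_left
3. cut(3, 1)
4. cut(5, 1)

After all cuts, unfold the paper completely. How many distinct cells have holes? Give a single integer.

Op 1 fold_down: fold axis h@8; visible region now rows[8,16) x cols[0,16) = 8x16
Op 2 fold_left: fold axis v@8; visible region now rows[8,16) x cols[0,8) = 8x8
Op 3 cut(3, 1): punch at orig (11,1); cuts so far [(11, 1)]; region rows[8,16) x cols[0,8) = 8x8
Op 4 cut(5, 1): punch at orig (13,1); cuts so far [(11, 1), (13, 1)]; region rows[8,16) x cols[0,8) = 8x8
Unfold 1 (reflect across v@8): 4 holes -> [(11, 1), (11, 14), (13, 1), (13, 14)]
Unfold 2 (reflect across h@8): 8 holes -> [(2, 1), (2, 14), (4, 1), (4, 14), (11, 1), (11, 14), (13, 1), (13, 14)]

Answer: 8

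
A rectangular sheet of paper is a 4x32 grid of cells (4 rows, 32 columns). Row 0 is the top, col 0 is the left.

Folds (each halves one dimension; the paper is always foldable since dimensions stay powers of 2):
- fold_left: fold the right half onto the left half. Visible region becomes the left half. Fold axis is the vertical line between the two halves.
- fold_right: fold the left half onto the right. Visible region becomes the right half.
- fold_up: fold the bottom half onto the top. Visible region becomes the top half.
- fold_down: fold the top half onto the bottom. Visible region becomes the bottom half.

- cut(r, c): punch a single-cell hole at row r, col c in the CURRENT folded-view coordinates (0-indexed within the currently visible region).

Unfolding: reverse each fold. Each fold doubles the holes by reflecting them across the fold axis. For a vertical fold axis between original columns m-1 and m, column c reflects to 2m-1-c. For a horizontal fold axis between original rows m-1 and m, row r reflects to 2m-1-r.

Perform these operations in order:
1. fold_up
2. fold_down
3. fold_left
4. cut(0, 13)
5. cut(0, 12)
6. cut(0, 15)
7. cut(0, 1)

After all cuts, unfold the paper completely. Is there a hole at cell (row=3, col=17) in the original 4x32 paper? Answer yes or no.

Op 1 fold_up: fold axis h@2; visible region now rows[0,2) x cols[0,32) = 2x32
Op 2 fold_down: fold axis h@1; visible region now rows[1,2) x cols[0,32) = 1x32
Op 3 fold_left: fold axis v@16; visible region now rows[1,2) x cols[0,16) = 1x16
Op 4 cut(0, 13): punch at orig (1,13); cuts so far [(1, 13)]; region rows[1,2) x cols[0,16) = 1x16
Op 5 cut(0, 12): punch at orig (1,12); cuts so far [(1, 12), (1, 13)]; region rows[1,2) x cols[0,16) = 1x16
Op 6 cut(0, 15): punch at orig (1,15); cuts so far [(1, 12), (1, 13), (1, 15)]; region rows[1,2) x cols[0,16) = 1x16
Op 7 cut(0, 1): punch at orig (1,1); cuts so far [(1, 1), (1, 12), (1, 13), (1, 15)]; region rows[1,2) x cols[0,16) = 1x16
Unfold 1 (reflect across v@16): 8 holes -> [(1, 1), (1, 12), (1, 13), (1, 15), (1, 16), (1, 18), (1, 19), (1, 30)]
Unfold 2 (reflect across h@1): 16 holes -> [(0, 1), (0, 12), (0, 13), (0, 15), (0, 16), (0, 18), (0, 19), (0, 30), (1, 1), (1, 12), (1, 13), (1, 15), (1, 16), (1, 18), (1, 19), (1, 30)]
Unfold 3 (reflect across h@2): 32 holes -> [(0, 1), (0, 12), (0, 13), (0, 15), (0, 16), (0, 18), (0, 19), (0, 30), (1, 1), (1, 12), (1, 13), (1, 15), (1, 16), (1, 18), (1, 19), (1, 30), (2, 1), (2, 12), (2, 13), (2, 15), (2, 16), (2, 18), (2, 19), (2, 30), (3, 1), (3, 12), (3, 13), (3, 15), (3, 16), (3, 18), (3, 19), (3, 30)]
Holes: [(0, 1), (0, 12), (0, 13), (0, 15), (0, 16), (0, 18), (0, 19), (0, 30), (1, 1), (1, 12), (1, 13), (1, 15), (1, 16), (1, 18), (1, 19), (1, 30), (2, 1), (2, 12), (2, 13), (2, 15), (2, 16), (2, 18), (2, 19), (2, 30), (3, 1), (3, 12), (3, 13), (3, 15), (3, 16), (3, 18), (3, 19), (3, 30)]

Answer: no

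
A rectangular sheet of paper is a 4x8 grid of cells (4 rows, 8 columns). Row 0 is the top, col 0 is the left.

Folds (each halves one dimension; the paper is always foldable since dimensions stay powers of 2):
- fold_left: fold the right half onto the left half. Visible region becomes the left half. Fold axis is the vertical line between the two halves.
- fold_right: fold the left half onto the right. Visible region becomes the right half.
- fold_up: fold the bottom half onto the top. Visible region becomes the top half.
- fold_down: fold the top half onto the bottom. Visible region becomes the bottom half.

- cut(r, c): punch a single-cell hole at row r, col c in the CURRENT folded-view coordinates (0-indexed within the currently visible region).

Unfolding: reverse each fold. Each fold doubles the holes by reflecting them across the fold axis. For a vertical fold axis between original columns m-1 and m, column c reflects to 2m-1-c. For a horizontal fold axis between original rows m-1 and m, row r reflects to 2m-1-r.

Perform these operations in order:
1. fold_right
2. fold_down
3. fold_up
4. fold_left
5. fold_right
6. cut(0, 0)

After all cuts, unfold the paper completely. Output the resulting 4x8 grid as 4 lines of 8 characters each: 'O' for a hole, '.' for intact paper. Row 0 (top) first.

Answer: OOOOOOOO
OOOOOOOO
OOOOOOOO
OOOOOOOO

Derivation:
Op 1 fold_right: fold axis v@4; visible region now rows[0,4) x cols[4,8) = 4x4
Op 2 fold_down: fold axis h@2; visible region now rows[2,4) x cols[4,8) = 2x4
Op 3 fold_up: fold axis h@3; visible region now rows[2,3) x cols[4,8) = 1x4
Op 4 fold_left: fold axis v@6; visible region now rows[2,3) x cols[4,6) = 1x2
Op 5 fold_right: fold axis v@5; visible region now rows[2,3) x cols[5,6) = 1x1
Op 6 cut(0, 0): punch at orig (2,5); cuts so far [(2, 5)]; region rows[2,3) x cols[5,6) = 1x1
Unfold 1 (reflect across v@5): 2 holes -> [(2, 4), (2, 5)]
Unfold 2 (reflect across v@6): 4 holes -> [(2, 4), (2, 5), (2, 6), (2, 7)]
Unfold 3 (reflect across h@3): 8 holes -> [(2, 4), (2, 5), (2, 6), (2, 7), (3, 4), (3, 5), (3, 6), (3, 7)]
Unfold 4 (reflect across h@2): 16 holes -> [(0, 4), (0, 5), (0, 6), (0, 7), (1, 4), (1, 5), (1, 6), (1, 7), (2, 4), (2, 5), (2, 6), (2, 7), (3, 4), (3, 5), (3, 6), (3, 7)]
Unfold 5 (reflect across v@4): 32 holes -> [(0, 0), (0, 1), (0, 2), (0, 3), (0, 4), (0, 5), (0, 6), (0, 7), (1, 0), (1, 1), (1, 2), (1, 3), (1, 4), (1, 5), (1, 6), (1, 7), (2, 0), (2, 1), (2, 2), (2, 3), (2, 4), (2, 5), (2, 6), (2, 7), (3, 0), (3, 1), (3, 2), (3, 3), (3, 4), (3, 5), (3, 6), (3, 7)]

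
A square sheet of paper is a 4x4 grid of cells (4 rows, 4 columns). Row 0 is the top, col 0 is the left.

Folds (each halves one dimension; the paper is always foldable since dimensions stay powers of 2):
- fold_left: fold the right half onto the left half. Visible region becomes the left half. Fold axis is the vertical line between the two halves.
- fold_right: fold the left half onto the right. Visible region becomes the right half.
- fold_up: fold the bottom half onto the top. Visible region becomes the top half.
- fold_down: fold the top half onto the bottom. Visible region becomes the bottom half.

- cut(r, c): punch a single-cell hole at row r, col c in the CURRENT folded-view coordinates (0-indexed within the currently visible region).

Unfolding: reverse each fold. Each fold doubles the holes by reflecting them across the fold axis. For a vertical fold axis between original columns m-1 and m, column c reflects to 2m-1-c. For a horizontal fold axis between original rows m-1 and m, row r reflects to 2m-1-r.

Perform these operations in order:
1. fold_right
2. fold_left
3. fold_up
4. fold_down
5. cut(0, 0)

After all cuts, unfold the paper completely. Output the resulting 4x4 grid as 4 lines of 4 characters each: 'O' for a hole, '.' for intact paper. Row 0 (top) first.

Answer: OOOO
OOOO
OOOO
OOOO

Derivation:
Op 1 fold_right: fold axis v@2; visible region now rows[0,4) x cols[2,4) = 4x2
Op 2 fold_left: fold axis v@3; visible region now rows[0,4) x cols[2,3) = 4x1
Op 3 fold_up: fold axis h@2; visible region now rows[0,2) x cols[2,3) = 2x1
Op 4 fold_down: fold axis h@1; visible region now rows[1,2) x cols[2,3) = 1x1
Op 5 cut(0, 0): punch at orig (1,2); cuts so far [(1, 2)]; region rows[1,2) x cols[2,3) = 1x1
Unfold 1 (reflect across h@1): 2 holes -> [(0, 2), (1, 2)]
Unfold 2 (reflect across h@2): 4 holes -> [(0, 2), (1, 2), (2, 2), (3, 2)]
Unfold 3 (reflect across v@3): 8 holes -> [(0, 2), (0, 3), (1, 2), (1, 3), (2, 2), (2, 3), (3, 2), (3, 3)]
Unfold 4 (reflect across v@2): 16 holes -> [(0, 0), (0, 1), (0, 2), (0, 3), (1, 0), (1, 1), (1, 2), (1, 3), (2, 0), (2, 1), (2, 2), (2, 3), (3, 0), (3, 1), (3, 2), (3, 3)]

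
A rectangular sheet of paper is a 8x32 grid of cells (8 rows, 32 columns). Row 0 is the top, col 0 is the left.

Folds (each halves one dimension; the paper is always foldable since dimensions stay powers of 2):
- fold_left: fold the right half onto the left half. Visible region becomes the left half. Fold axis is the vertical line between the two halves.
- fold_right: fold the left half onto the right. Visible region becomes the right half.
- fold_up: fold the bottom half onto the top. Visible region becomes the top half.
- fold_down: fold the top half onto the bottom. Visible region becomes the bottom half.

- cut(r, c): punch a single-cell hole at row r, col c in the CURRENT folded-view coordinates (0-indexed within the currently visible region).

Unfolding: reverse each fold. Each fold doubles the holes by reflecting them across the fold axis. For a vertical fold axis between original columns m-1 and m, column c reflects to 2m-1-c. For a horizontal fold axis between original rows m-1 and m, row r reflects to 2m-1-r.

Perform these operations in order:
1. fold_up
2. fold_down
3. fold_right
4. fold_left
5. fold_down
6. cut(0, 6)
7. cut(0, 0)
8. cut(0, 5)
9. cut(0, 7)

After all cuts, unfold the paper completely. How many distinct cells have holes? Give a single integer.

Op 1 fold_up: fold axis h@4; visible region now rows[0,4) x cols[0,32) = 4x32
Op 2 fold_down: fold axis h@2; visible region now rows[2,4) x cols[0,32) = 2x32
Op 3 fold_right: fold axis v@16; visible region now rows[2,4) x cols[16,32) = 2x16
Op 4 fold_left: fold axis v@24; visible region now rows[2,4) x cols[16,24) = 2x8
Op 5 fold_down: fold axis h@3; visible region now rows[3,4) x cols[16,24) = 1x8
Op 6 cut(0, 6): punch at orig (3,22); cuts so far [(3, 22)]; region rows[3,4) x cols[16,24) = 1x8
Op 7 cut(0, 0): punch at orig (3,16); cuts so far [(3, 16), (3, 22)]; region rows[3,4) x cols[16,24) = 1x8
Op 8 cut(0, 5): punch at orig (3,21); cuts so far [(3, 16), (3, 21), (3, 22)]; region rows[3,4) x cols[16,24) = 1x8
Op 9 cut(0, 7): punch at orig (3,23); cuts so far [(3, 16), (3, 21), (3, 22), (3, 23)]; region rows[3,4) x cols[16,24) = 1x8
Unfold 1 (reflect across h@3): 8 holes -> [(2, 16), (2, 21), (2, 22), (2, 23), (3, 16), (3, 21), (3, 22), (3, 23)]
Unfold 2 (reflect across v@24): 16 holes -> [(2, 16), (2, 21), (2, 22), (2, 23), (2, 24), (2, 25), (2, 26), (2, 31), (3, 16), (3, 21), (3, 22), (3, 23), (3, 24), (3, 25), (3, 26), (3, 31)]
Unfold 3 (reflect across v@16): 32 holes -> [(2, 0), (2, 5), (2, 6), (2, 7), (2, 8), (2, 9), (2, 10), (2, 15), (2, 16), (2, 21), (2, 22), (2, 23), (2, 24), (2, 25), (2, 26), (2, 31), (3, 0), (3, 5), (3, 6), (3, 7), (3, 8), (3, 9), (3, 10), (3, 15), (3, 16), (3, 21), (3, 22), (3, 23), (3, 24), (3, 25), (3, 26), (3, 31)]
Unfold 4 (reflect across h@2): 64 holes -> [(0, 0), (0, 5), (0, 6), (0, 7), (0, 8), (0, 9), (0, 10), (0, 15), (0, 16), (0, 21), (0, 22), (0, 23), (0, 24), (0, 25), (0, 26), (0, 31), (1, 0), (1, 5), (1, 6), (1, 7), (1, 8), (1, 9), (1, 10), (1, 15), (1, 16), (1, 21), (1, 22), (1, 23), (1, 24), (1, 25), (1, 26), (1, 31), (2, 0), (2, 5), (2, 6), (2, 7), (2, 8), (2, 9), (2, 10), (2, 15), (2, 16), (2, 21), (2, 22), (2, 23), (2, 24), (2, 25), (2, 26), (2, 31), (3, 0), (3, 5), (3, 6), (3, 7), (3, 8), (3, 9), (3, 10), (3, 15), (3, 16), (3, 21), (3, 22), (3, 23), (3, 24), (3, 25), (3, 26), (3, 31)]
Unfold 5 (reflect across h@4): 128 holes -> [(0, 0), (0, 5), (0, 6), (0, 7), (0, 8), (0, 9), (0, 10), (0, 15), (0, 16), (0, 21), (0, 22), (0, 23), (0, 24), (0, 25), (0, 26), (0, 31), (1, 0), (1, 5), (1, 6), (1, 7), (1, 8), (1, 9), (1, 10), (1, 15), (1, 16), (1, 21), (1, 22), (1, 23), (1, 24), (1, 25), (1, 26), (1, 31), (2, 0), (2, 5), (2, 6), (2, 7), (2, 8), (2, 9), (2, 10), (2, 15), (2, 16), (2, 21), (2, 22), (2, 23), (2, 24), (2, 25), (2, 26), (2, 31), (3, 0), (3, 5), (3, 6), (3, 7), (3, 8), (3, 9), (3, 10), (3, 15), (3, 16), (3, 21), (3, 22), (3, 23), (3, 24), (3, 25), (3, 26), (3, 31), (4, 0), (4, 5), (4, 6), (4, 7), (4, 8), (4, 9), (4, 10), (4, 15), (4, 16), (4, 21), (4, 22), (4, 23), (4, 24), (4, 25), (4, 26), (4, 31), (5, 0), (5, 5), (5, 6), (5, 7), (5, 8), (5, 9), (5, 10), (5, 15), (5, 16), (5, 21), (5, 22), (5, 23), (5, 24), (5, 25), (5, 26), (5, 31), (6, 0), (6, 5), (6, 6), (6, 7), (6, 8), (6, 9), (6, 10), (6, 15), (6, 16), (6, 21), (6, 22), (6, 23), (6, 24), (6, 25), (6, 26), (6, 31), (7, 0), (7, 5), (7, 6), (7, 7), (7, 8), (7, 9), (7, 10), (7, 15), (7, 16), (7, 21), (7, 22), (7, 23), (7, 24), (7, 25), (7, 26), (7, 31)]

Answer: 128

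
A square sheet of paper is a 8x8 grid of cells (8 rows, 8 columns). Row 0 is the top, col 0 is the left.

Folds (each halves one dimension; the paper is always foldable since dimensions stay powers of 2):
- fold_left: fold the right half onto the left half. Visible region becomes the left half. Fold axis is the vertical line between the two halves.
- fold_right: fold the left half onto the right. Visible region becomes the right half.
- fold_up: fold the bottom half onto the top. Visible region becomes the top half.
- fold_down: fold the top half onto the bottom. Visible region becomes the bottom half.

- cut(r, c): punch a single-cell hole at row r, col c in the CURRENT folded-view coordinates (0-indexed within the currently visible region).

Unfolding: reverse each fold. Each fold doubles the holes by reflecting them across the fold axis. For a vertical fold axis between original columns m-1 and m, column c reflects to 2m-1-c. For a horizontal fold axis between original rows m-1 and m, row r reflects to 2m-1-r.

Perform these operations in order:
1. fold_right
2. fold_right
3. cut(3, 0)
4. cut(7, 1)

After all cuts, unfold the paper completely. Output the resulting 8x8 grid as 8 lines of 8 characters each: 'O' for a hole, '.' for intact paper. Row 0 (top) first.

Answer: ........
........
........
.OO..OO.
........
........
........
O..OO..O

Derivation:
Op 1 fold_right: fold axis v@4; visible region now rows[0,8) x cols[4,8) = 8x4
Op 2 fold_right: fold axis v@6; visible region now rows[0,8) x cols[6,8) = 8x2
Op 3 cut(3, 0): punch at orig (3,6); cuts so far [(3, 6)]; region rows[0,8) x cols[6,8) = 8x2
Op 4 cut(7, 1): punch at orig (7,7); cuts so far [(3, 6), (7, 7)]; region rows[0,8) x cols[6,8) = 8x2
Unfold 1 (reflect across v@6): 4 holes -> [(3, 5), (3, 6), (7, 4), (7, 7)]
Unfold 2 (reflect across v@4): 8 holes -> [(3, 1), (3, 2), (3, 5), (3, 6), (7, 0), (7, 3), (7, 4), (7, 7)]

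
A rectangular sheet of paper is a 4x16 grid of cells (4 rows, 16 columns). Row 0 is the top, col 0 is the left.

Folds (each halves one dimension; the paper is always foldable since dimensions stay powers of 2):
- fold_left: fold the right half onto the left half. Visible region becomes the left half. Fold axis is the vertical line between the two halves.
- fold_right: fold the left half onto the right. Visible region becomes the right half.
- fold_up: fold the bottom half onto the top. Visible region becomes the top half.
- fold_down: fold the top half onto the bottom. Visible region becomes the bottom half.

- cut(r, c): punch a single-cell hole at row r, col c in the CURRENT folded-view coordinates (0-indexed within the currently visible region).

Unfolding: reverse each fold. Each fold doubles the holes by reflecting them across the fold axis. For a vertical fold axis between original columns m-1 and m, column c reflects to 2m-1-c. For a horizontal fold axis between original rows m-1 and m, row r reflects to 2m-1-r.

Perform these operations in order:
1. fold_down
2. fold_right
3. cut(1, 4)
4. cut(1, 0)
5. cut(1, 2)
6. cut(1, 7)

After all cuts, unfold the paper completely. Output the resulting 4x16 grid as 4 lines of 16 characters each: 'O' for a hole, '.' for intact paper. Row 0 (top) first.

Answer: O..O.O.OO.O.O..O
................
................
O..O.O.OO.O.O..O

Derivation:
Op 1 fold_down: fold axis h@2; visible region now rows[2,4) x cols[0,16) = 2x16
Op 2 fold_right: fold axis v@8; visible region now rows[2,4) x cols[8,16) = 2x8
Op 3 cut(1, 4): punch at orig (3,12); cuts so far [(3, 12)]; region rows[2,4) x cols[8,16) = 2x8
Op 4 cut(1, 0): punch at orig (3,8); cuts so far [(3, 8), (3, 12)]; region rows[2,4) x cols[8,16) = 2x8
Op 5 cut(1, 2): punch at orig (3,10); cuts so far [(3, 8), (3, 10), (3, 12)]; region rows[2,4) x cols[8,16) = 2x8
Op 6 cut(1, 7): punch at orig (3,15); cuts so far [(3, 8), (3, 10), (3, 12), (3, 15)]; region rows[2,4) x cols[8,16) = 2x8
Unfold 1 (reflect across v@8): 8 holes -> [(3, 0), (3, 3), (3, 5), (3, 7), (3, 8), (3, 10), (3, 12), (3, 15)]
Unfold 2 (reflect across h@2): 16 holes -> [(0, 0), (0, 3), (0, 5), (0, 7), (0, 8), (0, 10), (0, 12), (0, 15), (3, 0), (3, 3), (3, 5), (3, 7), (3, 8), (3, 10), (3, 12), (3, 15)]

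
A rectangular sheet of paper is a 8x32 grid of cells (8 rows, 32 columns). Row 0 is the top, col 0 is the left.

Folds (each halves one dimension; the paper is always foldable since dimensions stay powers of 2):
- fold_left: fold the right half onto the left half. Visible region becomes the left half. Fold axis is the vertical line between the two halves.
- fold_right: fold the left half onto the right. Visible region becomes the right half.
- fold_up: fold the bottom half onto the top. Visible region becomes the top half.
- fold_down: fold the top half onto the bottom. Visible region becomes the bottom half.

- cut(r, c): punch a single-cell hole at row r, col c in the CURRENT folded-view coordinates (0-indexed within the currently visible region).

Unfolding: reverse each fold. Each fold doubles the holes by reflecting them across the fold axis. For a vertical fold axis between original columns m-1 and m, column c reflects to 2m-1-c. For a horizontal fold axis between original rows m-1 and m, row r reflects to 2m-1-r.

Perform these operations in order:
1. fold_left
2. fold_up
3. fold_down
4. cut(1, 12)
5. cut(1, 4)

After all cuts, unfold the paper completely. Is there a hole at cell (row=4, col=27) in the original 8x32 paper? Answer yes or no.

Answer: yes

Derivation:
Op 1 fold_left: fold axis v@16; visible region now rows[0,8) x cols[0,16) = 8x16
Op 2 fold_up: fold axis h@4; visible region now rows[0,4) x cols[0,16) = 4x16
Op 3 fold_down: fold axis h@2; visible region now rows[2,4) x cols[0,16) = 2x16
Op 4 cut(1, 12): punch at orig (3,12); cuts so far [(3, 12)]; region rows[2,4) x cols[0,16) = 2x16
Op 5 cut(1, 4): punch at orig (3,4); cuts so far [(3, 4), (3, 12)]; region rows[2,4) x cols[0,16) = 2x16
Unfold 1 (reflect across h@2): 4 holes -> [(0, 4), (0, 12), (3, 4), (3, 12)]
Unfold 2 (reflect across h@4): 8 holes -> [(0, 4), (0, 12), (3, 4), (3, 12), (4, 4), (4, 12), (7, 4), (7, 12)]
Unfold 3 (reflect across v@16): 16 holes -> [(0, 4), (0, 12), (0, 19), (0, 27), (3, 4), (3, 12), (3, 19), (3, 27), (4, 4), (4, 12), (4, 19), (4, 27), (7, 4), (7, 12), (7, 19), (7, 27)]
Holes: [(0, 4), (0, 12), (0, 19), (0, 27), (3, 4), (3, 12), (3, 19), (3, 27), (4, 4), (4, 12), (4, 19), (4, 27), (7, 4), (7, 12), (7, 19), (7, 27)]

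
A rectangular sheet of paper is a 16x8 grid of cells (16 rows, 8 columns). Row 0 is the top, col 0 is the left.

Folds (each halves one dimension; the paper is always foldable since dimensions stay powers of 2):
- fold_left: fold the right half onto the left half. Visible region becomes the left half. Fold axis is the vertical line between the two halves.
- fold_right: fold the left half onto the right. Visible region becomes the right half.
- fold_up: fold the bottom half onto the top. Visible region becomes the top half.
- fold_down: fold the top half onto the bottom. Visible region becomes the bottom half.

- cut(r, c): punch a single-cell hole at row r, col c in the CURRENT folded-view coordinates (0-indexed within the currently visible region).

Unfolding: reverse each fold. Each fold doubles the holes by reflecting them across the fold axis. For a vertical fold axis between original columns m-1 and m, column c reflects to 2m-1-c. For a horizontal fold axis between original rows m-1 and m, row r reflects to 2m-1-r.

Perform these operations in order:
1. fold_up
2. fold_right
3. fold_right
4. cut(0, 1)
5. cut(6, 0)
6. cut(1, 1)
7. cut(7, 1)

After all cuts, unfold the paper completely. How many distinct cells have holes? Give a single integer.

Answer: 32

Derivation:
Op 1 fold_up: fold axis h@8; visible region now rows[0,8) x cols[0,8) = 8x8
Op 2 fold_right: fold axis v@4; visible region now rows[0,8) x cols[4,8) = 8x4
Op 3 fold_right: fold axis v@6; visible region now rows[0,8) x cols[6,8) = 8x2
Op 4 cut(0, 1): punch at orig (0,7); cuts so far [(0, 7)]; region rows[0,8) x cols[6,8) = 8x2
Op 5 cut(6, 0): punch at orig (6,6); cuts so far [(0, 7), (6, 6)]; region rows[0,8) x cols[6,8) = 8x2
Op 6 cut(1, 1): punch at orig (1,7); cuts so far [(0, 7), (1, 7), (6, 6)]; region rows[0,8) x cols[6,8) = 8x2
Op 7 cut(7, 1): punch at orig (7,7); cuts so far [(0, 7), (1, 7), (6, 6), (7, 7)]; region rows[0,8) x cols[6,8) = 8x2
Unfold 1 (reflect across v@6): 8 holes -> [(0, 4), (0, 7), (1, 4), (1, 7), (6, 5), (6, 6), (7, 4), (7, 7)]
Unfold 2 (reflect across v@4): 16 holes -> [(0, 0), (0, 3), (0, 4), (0, 7), (1, 0), (1, 3), (1, 4), (1, 7), (6, 1), (6, 2), (6, 5), (6, 6), (7, 0), (7, 3), (7, 4), (7, 7)]
Unfold 3 (reflect across h@8): 32 holes -> [(0, 0), (0, 3), (0, 4), (0, 7), (1, 0), (1, 3), (1, 4), (1, 7), (6, 1), (6, 2), (6, 5), (6, 6), (7, 0), (7, 3), (7, 4), (7, 7), (8, 0), (8, 3), (8, 4), (8, 7), (9, 1), (9, 2), (9, 5), (9, 6), (14, 0), (14, 3), (14, 4), (14, 7), (15, 0), (15, 3), (15, 4), (15, 7)]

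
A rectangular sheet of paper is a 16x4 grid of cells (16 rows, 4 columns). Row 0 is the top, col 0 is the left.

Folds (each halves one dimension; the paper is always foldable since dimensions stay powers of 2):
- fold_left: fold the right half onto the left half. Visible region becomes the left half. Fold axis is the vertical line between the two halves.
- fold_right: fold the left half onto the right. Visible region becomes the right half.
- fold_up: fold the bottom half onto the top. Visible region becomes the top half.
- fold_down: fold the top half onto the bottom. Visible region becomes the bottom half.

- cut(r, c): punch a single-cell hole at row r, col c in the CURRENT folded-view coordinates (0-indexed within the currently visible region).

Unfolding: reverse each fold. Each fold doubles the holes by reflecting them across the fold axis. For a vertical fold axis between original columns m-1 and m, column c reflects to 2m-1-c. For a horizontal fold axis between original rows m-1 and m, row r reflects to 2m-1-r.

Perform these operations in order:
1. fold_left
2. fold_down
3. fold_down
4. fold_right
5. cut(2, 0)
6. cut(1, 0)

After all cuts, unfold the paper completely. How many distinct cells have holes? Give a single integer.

Op 1 fold_left: fold axis v@2; visible region now rows[0,16) x cols[0,2) = 16x2
Op 2 fold_down: fold axis h@8; visible region now rows[8,16) x cols[0,2) = 8x2
Op 3 fold_down: fold axis h@12; visible region now rows[12,16) x cols[0,2) = 4x2
Op 4 fold_right: fold axis v@1; visible region now rows[12,16) x cols[1,2) = 4x1
Op 5 cut(2, 0): punch at orig (14,1); cuts so far [(14, 1)]; region rows[12,16) x cols[1,2) = 4x1
Op 6 cut(1, 0): punch at orig (13,1); cuts so far [(13, 1), (14, 1)]; region rows[12,16) x cols[1,2) = 4x1
Unfold 1 (reflect across v@1): 4 holes -> [(13, 0), (13, 1), (14, 0), (14, 1)]
Unfold 2 (reflect across h@12): 8 holes -> [(9, 0), (9, 1), (10, 0), (10, 1), (13, 0), (13, 1), (14, 0), (14, 1)]
Unfold 3 (reflect across h@8): 16 holes -> [(1, 0), (1, 1), (2, 0), (2, 1), (5, 0), (5, 1), (6, 0), (6, 1), (9, 0), (9, 1), (10, 0), (10, 1), (13, 0), (13, 1), (14, 0), (14, 1)]
Unfold 4 (reflect across v@2): 32 holes -> [(1, 0), (1, 1), (1, 2), (1, 3), (2, 0), (2, 1), (2, 2), (2, 3), (5, 0), (5, 1), (5, 2), (5, 3), (6, 0), (6, 1), (6, 2), (6, 3), (9, 0), (9, 1), (9, 2), (9, 3), (10, 0), (10, 1), (10, 2), (10, 3), (13, 0), (13, 1), (13, 2), (13, 3), (14, 0), (14, 1), (14, 2), (14, 3)]

Answer: 32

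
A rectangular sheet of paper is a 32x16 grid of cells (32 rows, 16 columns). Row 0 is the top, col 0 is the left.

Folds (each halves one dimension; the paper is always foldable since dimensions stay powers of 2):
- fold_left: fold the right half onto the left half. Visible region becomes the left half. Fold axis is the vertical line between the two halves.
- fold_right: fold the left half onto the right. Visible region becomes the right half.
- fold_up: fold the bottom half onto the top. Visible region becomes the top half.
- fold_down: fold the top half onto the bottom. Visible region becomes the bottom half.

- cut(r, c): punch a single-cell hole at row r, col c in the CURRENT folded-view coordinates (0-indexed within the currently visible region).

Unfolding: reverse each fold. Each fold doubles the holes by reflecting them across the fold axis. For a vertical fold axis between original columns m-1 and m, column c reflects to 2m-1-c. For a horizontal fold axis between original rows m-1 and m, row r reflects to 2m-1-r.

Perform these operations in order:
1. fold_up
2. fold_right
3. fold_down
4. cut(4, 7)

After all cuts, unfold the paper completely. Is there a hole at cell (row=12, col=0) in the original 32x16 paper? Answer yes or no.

Op 1 fold_up: fold axis h@16; visible region now rows[0,16) x cols[0,16) = 16x16
Op 2 fold_right: fold axis v@8; visible region now rows[0,16) x cols[8,16) = 16x8
Op 3 fold_down: fold axis h@8; visible region now rows[8,16) x cols[8,16) = 8x8
Op 4 cut(4, 7): punch at orig (12,15); cuts so far [(12, 15)]; region rows[8,16) x cols[8,16) = 8x8
Unfold 1 (reflect across h@8): 2 holes -> [(3, 15), (12, 15)]
Unfold 2 (reflect across v@8): 4 holes -> [(3, 0), (3, 15), (12, 0), (12, 15)]
Unfold 3 (reflect across h@16): 8 holes -> [(3, 0), (3, 15), (12, 0), (12, 15), (19, 0), (19, 15), (28, 0), (28, 15)]
Holes: [(3, 0), (3, 15), (12, 0), (12, 15), (19, 0), (19, 15), (28, 0), (28, 15)]

Answer: yes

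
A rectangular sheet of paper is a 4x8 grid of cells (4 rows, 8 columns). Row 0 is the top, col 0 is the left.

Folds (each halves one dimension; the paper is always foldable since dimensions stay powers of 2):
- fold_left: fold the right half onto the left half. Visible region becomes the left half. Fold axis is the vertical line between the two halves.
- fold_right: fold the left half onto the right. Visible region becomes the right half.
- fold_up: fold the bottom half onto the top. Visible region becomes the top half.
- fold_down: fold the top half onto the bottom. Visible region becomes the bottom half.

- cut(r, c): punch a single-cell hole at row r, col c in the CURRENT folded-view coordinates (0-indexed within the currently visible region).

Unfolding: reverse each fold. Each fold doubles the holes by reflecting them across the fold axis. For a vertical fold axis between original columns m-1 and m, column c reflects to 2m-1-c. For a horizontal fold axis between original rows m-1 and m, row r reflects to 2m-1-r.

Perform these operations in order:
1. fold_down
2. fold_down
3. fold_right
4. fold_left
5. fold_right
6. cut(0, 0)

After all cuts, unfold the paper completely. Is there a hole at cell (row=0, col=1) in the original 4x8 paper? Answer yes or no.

Answer: yes

Derivation:
Op 1 fold_down: fold axis h@2; visible region now rows[2,4) x cols[0,8) = 2x8
Op 2 fold_down: fold axis h@3; visible region now rows[3,4) x cols[0,8) = 1x8
Op 3 fold_right: fold axis v@4; visible region now rows[3,4) x cols[4,8) = 1x4
Op 4 fold_left: fold axis v@6; visible region now rows[3,4) x cols[4,6) = 1x2
Op 5 fold_right: fold axis v@5; visible region now rows[3,4) x cols[5,6) = 1x1
Op 6 cut(0, 0): punch at orig (3,5); cuts so far [(3, 5)]; region rows[3,4) x cols[5,6) = 1x1
Unfold 1 (reflect across v@5): 2 holes -> [(3, 4), (3, 5)]
Unfold 2 (reflect across v@6): 4 holes -> [(3, 4), (3, 5), (3, 6), (3, 7)]
Unfold 3 (reflect across v@4): 8 holes -> [(3, 0), (3, 1), (3, 2), (3, 3), (3, 4), (3, 5), (3, 6), (3, 7)]
Unfold 4 (reflect across h@3): 16 holes -> [(2, 0), (2, 1), (2, 2), (2, 3), (2, 4), (2, 5), (2, 6), (2, 7), (3, 0), (3, 1), (3, 2), (3, 3), (3, 4), (3, 5), (3, 6), (3, 7)]
Unfold 5 (reflect across h@2): 32 holes -> [(0, 0), (0, 1), (0, 2), (0, 3), (0, 4), (0, 5), (0, 6), (0, 7), (1, 0), (1, 1), (1, 2), (1, 3), (1, 4), (1, 5), (1, 6), (1, 7), (2, 0), (2, 1), (2, 2), (2, 3), (2, 4), (2, 5), (2, 6), (2, 7), (3, 0), (3, 1), (3, 2), (3, 3), (3, 4), (3, 5), (3, 6), (3, 7)]
Holes: [(0, 0), (0, 1), (0, 2), (0, 3), (0, 4), (0, 5), (0, 6), (0, 7), (1, 0), (1, 1), (1, 2), (1, 3), (1, 4), (1, 5), (1, 6), (1, 7), (2, 0), (2, 1), (2, 2), (2, 3), (2, 4), (2, 5), (2, 6), (2, 7), (3, 0), (3, 1), (3, 2), (3, 3), (3, 4), (3, 5), (3, 6), (3, 7)]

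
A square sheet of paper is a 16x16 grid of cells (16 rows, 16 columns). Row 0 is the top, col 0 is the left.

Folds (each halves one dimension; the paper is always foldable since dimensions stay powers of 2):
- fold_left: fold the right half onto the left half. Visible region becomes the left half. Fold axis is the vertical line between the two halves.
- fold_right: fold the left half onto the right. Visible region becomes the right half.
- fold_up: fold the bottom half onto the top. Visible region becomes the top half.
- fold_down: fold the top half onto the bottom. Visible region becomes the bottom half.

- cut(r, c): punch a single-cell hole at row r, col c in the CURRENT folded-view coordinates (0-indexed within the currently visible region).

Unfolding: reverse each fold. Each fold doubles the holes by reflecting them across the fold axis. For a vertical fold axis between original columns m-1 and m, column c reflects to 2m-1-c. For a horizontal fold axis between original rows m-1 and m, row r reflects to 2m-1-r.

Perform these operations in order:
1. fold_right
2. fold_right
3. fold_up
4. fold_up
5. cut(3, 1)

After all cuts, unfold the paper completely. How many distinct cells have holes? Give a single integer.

Answer: 16

Derivation:
Op 1 fold_right: fold axis v@8; visible region now rows[0,16) x cols[8,16) = 16x8
Op 2 fold_right: fold axis v@12; visible region now rows[0,16) x cols[12,16) = 16x4
Op 3 fold_up: fold axis h@8; visible region now rows[0,8) x cols[12,16) = 8x4
Op 4 fold_up: fold axis h@4; visible region now rows[0,4) x cols[12,16) = 4x4
Op 5 cut(3, 1): punch at orig (3,13); cuts so far [(3, 13)]; region rows[0,4) x cols[12,16) = 4x4
Unfold 1 (reflect across h@4): 2 holes -> [(3, 13), (4, 13)]
Unfold 2 (reflect across h@8): 4 holes -> [(3, 13), (4, 13), (11, 13), (12, 13)]
Unfold 3 (reflect across v@12): 8 holes -> [(3, 10), (3, 13), (4, 10), (4, 13), (11, 10), (11, 13), (12, 10), (12, 13)]
Unfold 4 (reflect across v@8): 16 holes -> [(3, 2), (3, 5), (3, 10), (3, 13), (4, 2), (4, 5), (4, 10), (4, 13), (11, 2), (11, 5), (11, 10), (11, 13), (12, 2), (12, 5), (12, 10), (12, 13)]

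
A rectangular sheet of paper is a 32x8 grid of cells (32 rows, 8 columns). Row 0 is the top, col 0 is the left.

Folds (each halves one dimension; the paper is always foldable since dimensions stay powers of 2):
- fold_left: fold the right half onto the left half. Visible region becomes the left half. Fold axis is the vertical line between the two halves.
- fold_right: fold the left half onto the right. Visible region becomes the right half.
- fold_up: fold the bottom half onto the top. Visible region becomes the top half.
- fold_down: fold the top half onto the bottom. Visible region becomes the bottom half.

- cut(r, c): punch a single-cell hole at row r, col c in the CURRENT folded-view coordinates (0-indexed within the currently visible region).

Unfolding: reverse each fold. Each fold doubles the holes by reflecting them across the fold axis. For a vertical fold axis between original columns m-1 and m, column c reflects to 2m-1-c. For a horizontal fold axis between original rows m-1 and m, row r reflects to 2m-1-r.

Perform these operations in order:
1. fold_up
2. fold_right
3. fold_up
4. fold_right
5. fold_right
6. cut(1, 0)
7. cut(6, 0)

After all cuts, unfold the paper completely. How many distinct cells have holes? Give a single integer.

Answer: 64

Derivation:
Op 1 fold_up: fold axis h@16; visible region now rows[0,16) x cols[0,8) = 16x8
Op 2 fold_right: fold axis v@4; visible region now rows[0,16) x cols[4,8) = 16x4
Op 3 fold_up: fold axis h@8; visible region now rows[0,8) x cols[4,8) = 8x4
Op 4 fold_right: fold axis v@6; visible region now rows[0,8) x cols[6,8) = 8x2
Op 5 fold_right: fold axis v@7; visible region now rows[0,8) x cols[7,8) = 8x1
Op 6 cut(1, 0): punch at orig (1,7); cuts so far [(1, 7)]; region rows[0,8) x cols[7,8) = 8x1
Op 7 cut(6, 0): punch at orig (6,7); cuts so far [(1, 7), (6, 7)]; region rows[0,8) x cols[7,8) = 8x1
Unfold 1 (reflect across v@7): 4 holes -> [(1, 6), (1, 7), (6, 6), (6, 7)]
Unfold 2 (reflect across v@6): 8 holes -> [(1, 4), (1, 5), (1, 6), (1, 7), (6, 4), (6, 5), (6, 6), (6, 7)]
Unfold 3 (reflect across h@8): 16 holes -> [(1, 4), (1, 5), (1, 6), (1, 7), (6, 4), (6, 5), (6, 6), (6, 7), (9, 4), (9, 5), (9, 6), (9, 7), (14, 4), (14, 5), (14, 6), (14, 7)]
Unfold 4 (reflect across v@4): 32 holes -> [(1, 0), (1, 1), (1, 2), (1, 3), (1, 4), (1, 5), (1, 6), (1, 7), (6, 0), (6, 1), (6, 2), (6, 3), (6, 4), (6, 5), (6, 6), (6, 7), (9, 0), (9, 1), (9, 2), (9, 3), (9, 4), (9, 5), (9, 6), (9, 7), (14, 0), (14, 1), (14, 2), (14, 3), (14, 4), (14, 5), (14, 6), (14, 7)]
Unfold 5 (reflect across h@16): 64 holes -> [(1, 0), (1, 1), (1, 2), (1, 3), (1, 4), (1, 5), (1, 6), (1, 7), (6, 0), (6, 1), (6, 2), (6, 3), (6, 4), (6, 5), (6, 6), (6, 7), (9, 0), (9, 1), (9, 2), (9, 3), (9, 4), (9, 5), (9, 6), (9, 7), (14, 0), (14, 1), (14, 2), (14, 3), (14, 4), (14, 5), (14, 6), (14, 7), (17, 0), (17, 1), (17, 2), (17, 3), (17, 4), (17, 5), (17, 6), (17, 7), (22, 0), (22, 1), (22, 2), (22, 3), (22, 4), (22, 5), (22, 6), (22, 7), (25, 0), (25, 1), (25, 2), (25, 3), (25, 4), (25, 5), (25, 6), (25, 7), (30, 0), (30, 1), (30, 2), (30, 3), (30, 4), (30, 5), (30, 6), (30, 7)]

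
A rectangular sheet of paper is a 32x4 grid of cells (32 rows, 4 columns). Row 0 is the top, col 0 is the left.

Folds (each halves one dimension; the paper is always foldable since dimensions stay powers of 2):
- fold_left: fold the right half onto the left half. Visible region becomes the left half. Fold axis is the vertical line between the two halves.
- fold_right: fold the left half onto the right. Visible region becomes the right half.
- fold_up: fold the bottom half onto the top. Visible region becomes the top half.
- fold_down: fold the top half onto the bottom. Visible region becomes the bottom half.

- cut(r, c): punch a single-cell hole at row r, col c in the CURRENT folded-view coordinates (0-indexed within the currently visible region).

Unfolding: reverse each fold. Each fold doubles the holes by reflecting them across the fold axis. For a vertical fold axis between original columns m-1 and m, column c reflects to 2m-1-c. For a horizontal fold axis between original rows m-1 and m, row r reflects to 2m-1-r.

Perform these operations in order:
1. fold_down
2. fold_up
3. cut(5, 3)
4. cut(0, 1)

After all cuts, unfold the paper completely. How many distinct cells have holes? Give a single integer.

Op 1 fold_down: fold axis h@16; visible region now rows[16,32) x cols[0,4) = 16x4
Op 2 fold_up: fold axis h@24; visible region now rows[16,24) x cols[0,4) = 8x4
Op 3 cut(5, 3): punch at orig (21,3); cuts so far [(21, 3)]; region rows[16,24) x cols[0,4) = 8x4
Op 4 cut(0, 1): punch at orig (16,1); cuts so far [(16, 1), (21, 3)]; region rows[16,24) x cols[0,4) = 8x4
Unfold 1 (reflect across h@24): 4 holes -> [(16, 1), (21, 3), (26, 3), (31, 1)]
Unfold 2 (reflect across h@16): 8 holes -> [(0, 1), (5, 3), (10, 3), (15, 1), (16, 1), (21, 3), (26, 3), (31, 1)]

Answer: 8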